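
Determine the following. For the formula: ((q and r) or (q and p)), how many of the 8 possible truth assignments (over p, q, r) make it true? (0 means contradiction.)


Check all 8 assignments:
p=0, q=0, r=0: 0
p=0, q=0, r=1: 0
p=0, q=1, r=0: 0
p=0, q=1, r=1: 1
p=1, q=0, r=0: 0
p=1, q=0, r=1: 0
p=1, q=1, r=0: 1
p=1, q=1, r=1: 1
Count of True = 3

3


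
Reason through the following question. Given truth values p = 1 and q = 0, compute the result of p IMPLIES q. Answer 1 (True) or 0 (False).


p = 1, q = 0
Operation: p IMPLIES q
Evaluate: 1 IMPLIES 0 = 0

0


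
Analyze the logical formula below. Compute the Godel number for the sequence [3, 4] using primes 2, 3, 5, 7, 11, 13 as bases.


Encode each element as an exponent of the corresponding prime:
  2^3 = 8
  3^4 = 81
Product = 8 * 81 = 648

648


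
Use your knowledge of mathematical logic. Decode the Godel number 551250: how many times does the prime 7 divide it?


Factorize 551250 by dividing by 7 repeatedly.
Division steps: 7 divides 551250 exactly 2 time(s).
Exponent of 7 = 2

2


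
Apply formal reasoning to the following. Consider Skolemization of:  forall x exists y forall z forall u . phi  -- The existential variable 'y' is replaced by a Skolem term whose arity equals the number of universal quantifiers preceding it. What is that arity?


Quantifier prefix: forall x exists y forall z forall u
'y' is existentially quantified at position 2.
Universal variables preceding it: x
Skolem function arity = 1

1


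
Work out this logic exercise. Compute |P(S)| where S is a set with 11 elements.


The power set of a set with n elements has 2^n elements.
|P(S)| = 2^11 = 2048

2048


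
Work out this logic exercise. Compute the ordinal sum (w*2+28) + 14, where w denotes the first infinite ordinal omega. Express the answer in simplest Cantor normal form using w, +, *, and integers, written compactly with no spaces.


Compute (w*2+28) + 14.
Ordinal + is associative but NOT commutative; for finite n>0, n + w = w but w + n stays w+n.
By associativity: (w*2+28) + 14 = w*2 + (28+14) = w*2+42.
Result = w*2+42

w*2+42


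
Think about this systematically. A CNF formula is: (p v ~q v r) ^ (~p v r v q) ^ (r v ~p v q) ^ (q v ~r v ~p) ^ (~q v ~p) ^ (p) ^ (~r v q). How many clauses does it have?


A CNF formula is a conjunction of clauses.
Clauses are separated by ^.
Counting the conjuncts: 7 clauses.

7


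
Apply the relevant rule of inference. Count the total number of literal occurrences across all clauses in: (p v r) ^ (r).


Counting literals in each clause:
Clause 1: 2 literal(s)
Clause 2: 1 literal(s)
Total = 3

3


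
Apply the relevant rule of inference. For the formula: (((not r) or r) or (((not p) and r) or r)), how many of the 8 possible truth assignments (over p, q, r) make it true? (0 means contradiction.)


Check all 8 assignments:
p=0, q=0, r=0: 1
p=0, q=0, r=1: 1
p=0, q=1, r=0: 1
p=0, q=1, r=1: 1
p=1, q=0, r=0: 1
p=1, q=0, r=1: 1
p=1, q=1, r=0: 1
p=1, q=1, r=1: 1
Count of True = 8

8


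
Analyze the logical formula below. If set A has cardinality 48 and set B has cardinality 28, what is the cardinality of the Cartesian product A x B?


The Cartesian product A x B contains all ordered pairs (a, b).
|A x B| = |A| * |B| = 48 * 28 = 1344

1344


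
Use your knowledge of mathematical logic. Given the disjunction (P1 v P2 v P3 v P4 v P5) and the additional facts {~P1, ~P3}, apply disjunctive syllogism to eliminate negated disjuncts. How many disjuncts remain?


Original disjuncts (5): P1, P2, P3, P4, P5
Negated (eliminate): ~P1, ~P3
Remaining disjuncts: P2, P4, P5
Count = 5 - 2 = 3

3


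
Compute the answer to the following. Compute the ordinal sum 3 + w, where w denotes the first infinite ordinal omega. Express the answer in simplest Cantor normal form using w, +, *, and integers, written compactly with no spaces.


Compute 3 + w.
Ordinal + is associative but NOT commutative; for finite n>0, n + w = w but w + n stays w+n.
Any finite left addend is absorbed by w on the right: 3 + w = w.
Result = w

w


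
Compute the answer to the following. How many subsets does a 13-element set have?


The power set of a set with n elements has 2^n elements.
|P(S)| = 2^13 = 8192

8192


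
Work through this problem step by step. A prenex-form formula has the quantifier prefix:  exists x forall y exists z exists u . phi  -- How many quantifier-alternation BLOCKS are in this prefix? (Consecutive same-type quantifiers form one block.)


Quantifier-type sequence: E A E E  (A=forall, E=exists)
Group into maximal same-type runs:
  Ex1 | Ax1 | Ex2
Number of blocks = 3

3


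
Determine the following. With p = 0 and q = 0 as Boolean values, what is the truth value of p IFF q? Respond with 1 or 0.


p = 0, q = 0
Operation: p IFF q
Evaluate: 0 IFF 0 = 1

1


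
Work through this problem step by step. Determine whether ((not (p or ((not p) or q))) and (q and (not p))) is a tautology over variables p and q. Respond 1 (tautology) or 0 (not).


Check all 4 assignments:
p=0, q=0: 0
p=0, q=1: 0
p=1, q=0: 0
p=1, q=1: 0
Satisfying count = 0/4.
Tautology iff count = 4: no.

0


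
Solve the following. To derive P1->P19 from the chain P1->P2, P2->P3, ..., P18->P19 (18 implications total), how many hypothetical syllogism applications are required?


With 18 implications in a chain connecting 19 propositions:
P1->P2, P2->P3, ..., P18->P19
Steps needed = (number of implications) - 1 = 18 - 1 = 17

17


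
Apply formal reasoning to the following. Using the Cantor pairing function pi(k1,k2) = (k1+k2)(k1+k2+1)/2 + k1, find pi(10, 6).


k1 + k2 = 16
(k1+k2)(k1+k2+1)/2 = 16 * 17 / 2 = 136
pi = 136 + 10 = 146

146


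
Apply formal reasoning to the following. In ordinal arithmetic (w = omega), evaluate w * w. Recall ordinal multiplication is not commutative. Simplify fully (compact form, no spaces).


Compute w * w.
Ordinal * is associative and left-distributive over +, but NOT commutative; for finite n>1, n*w = w but w*n stays w*n.
w * w = w^2 by definition.
Result = w^2

w^2


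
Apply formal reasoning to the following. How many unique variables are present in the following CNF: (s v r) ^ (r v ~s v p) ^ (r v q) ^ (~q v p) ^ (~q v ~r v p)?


Identify each variable that appears in the formula.
Variables found: p, q, r, s
Count = 4

4


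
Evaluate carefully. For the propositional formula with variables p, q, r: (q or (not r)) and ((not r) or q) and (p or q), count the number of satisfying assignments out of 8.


Evaluate all 8 assignments for p, q, r:
p=0, q=0, r=0: 0
p=0, q=0, r=1: 0
p=0, q=1, r=0: 1
p=0, q=1, r=1: 1
p=1, q=0, r=0: 1
p=1, q=0, r=1: 0
p=1, q=1, r=0: 1
p=1, q=1, r=1: 1
Satisfying count = 5

5


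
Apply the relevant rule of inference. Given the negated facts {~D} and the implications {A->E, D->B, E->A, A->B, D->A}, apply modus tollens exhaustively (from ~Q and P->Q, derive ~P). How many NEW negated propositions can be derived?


Initial negated facts: {~D}
Apply modus tollens to closure:
  (no implication fires)
Final negated: {~D}
New negations: {(none)}
Count = 0

0


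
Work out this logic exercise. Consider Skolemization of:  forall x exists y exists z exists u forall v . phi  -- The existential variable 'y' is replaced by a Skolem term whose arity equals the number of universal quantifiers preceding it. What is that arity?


Quantifier prefix: forall x exists y exists z exists u forall v
'y' is existentially quantified at position 2.
Universal variables preceding it: x
Skolem function arity = 1

1


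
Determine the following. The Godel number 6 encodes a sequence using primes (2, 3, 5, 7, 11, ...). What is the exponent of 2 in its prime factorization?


Factorize 6 by dividing by 2 repeatedly.
Division steps: 2 divides 6 exactly 1 time(s).
Exponent of 2 = 1

1


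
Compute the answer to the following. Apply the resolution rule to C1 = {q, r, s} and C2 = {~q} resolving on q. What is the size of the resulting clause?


Remove q from C1 and ~q from C2.
C1 remainder: {r, s}
C2 remainder: {}
Union (resolvent): {r, s}
Resolvent has 2 literal(s).

2


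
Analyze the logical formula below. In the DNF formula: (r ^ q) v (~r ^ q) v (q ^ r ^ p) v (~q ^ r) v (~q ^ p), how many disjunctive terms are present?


A DNF formula is a disjunction of terms (conjunctions).
Terms are separated by v.
Counting the disjuncts: 5 terms.

5


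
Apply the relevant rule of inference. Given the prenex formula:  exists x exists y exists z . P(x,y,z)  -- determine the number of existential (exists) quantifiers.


Quantifier prefix: exists x exists y exists z
Mark each quantifier type:
  E E E
Universal count = 0, Existential count = 3
Asked for existential (exists) quantifiers: 3

3


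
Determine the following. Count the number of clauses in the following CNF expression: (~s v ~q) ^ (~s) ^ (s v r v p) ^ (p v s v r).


A CNF formula is a conjunction of clauses.
Clauses are separated by ^.
Counting the conjuncts: 4 clauses.

4


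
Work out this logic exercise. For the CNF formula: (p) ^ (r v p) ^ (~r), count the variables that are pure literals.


Check each variable for pure literal status:
p: pure positive
q: absent (not pure)
r: mixed (not pure)
Pure literal count = 1

1


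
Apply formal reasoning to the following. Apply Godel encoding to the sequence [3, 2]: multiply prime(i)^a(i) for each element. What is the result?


Encode each element as an exponent of the corresponding prime:
  2^3 = 8
  3^2 = 9
Product = 8 * 9 = 72

72


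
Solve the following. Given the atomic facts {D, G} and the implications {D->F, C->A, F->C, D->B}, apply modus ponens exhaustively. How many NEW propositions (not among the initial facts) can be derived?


Initial facts: {D, G}
Apply modus ponens to closure:
  D and D->F  =>  F
  F and F->C  =>  C
  D and D->B  =>  B
  C and C->A  =>  A
Final known: {A, B, C, D, F, G}
New propositions: {A, B, C, F}
Count = 4

4


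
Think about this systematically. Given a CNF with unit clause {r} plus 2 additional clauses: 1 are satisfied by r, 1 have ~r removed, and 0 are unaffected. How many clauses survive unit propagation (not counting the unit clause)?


Satisfied (removed): 1
Shortened (remain): 1
Unchanged (remain): 0
Remaining = 1 + 0 = 1

1


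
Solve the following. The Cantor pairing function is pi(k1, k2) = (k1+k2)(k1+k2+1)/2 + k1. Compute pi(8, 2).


k1 + k2 = 10
(k1+k2)(k1+k2+1)/2 = 10 * 11 / 2 = 55
pi = 55 + 8 = 63

63


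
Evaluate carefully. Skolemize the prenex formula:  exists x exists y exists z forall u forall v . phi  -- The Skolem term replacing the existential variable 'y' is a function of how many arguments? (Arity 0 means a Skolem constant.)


Quantifier prefix: exists x exists y exists z forall u forall v
'y' is existentially quantified at position 2.
No universal quantifiers precede it.
Skolem function arity = 0 (a Skolem constant)

0


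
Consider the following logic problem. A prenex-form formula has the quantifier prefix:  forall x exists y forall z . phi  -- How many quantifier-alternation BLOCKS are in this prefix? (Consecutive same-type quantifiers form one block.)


Quantifier-type sequence: A E A  (A=forall, E=exists)
Group into maximal same-type runs:
  Ax1 | Ex1 | Ax1
Number of blocks = 3

3


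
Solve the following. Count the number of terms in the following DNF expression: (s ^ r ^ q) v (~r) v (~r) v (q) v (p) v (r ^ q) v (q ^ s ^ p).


A DNF formula is a disjunction of terms (conjunctions).
Terms are separated by v.
Counting the disjuncts: 7 terms.

7


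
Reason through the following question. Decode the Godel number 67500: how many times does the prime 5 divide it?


Factorize 67500 by dividing by 5 repeatedly.
Division steps: 5 divides 67500 exactly 4 time(s).
Exponent of 5 = 4

4


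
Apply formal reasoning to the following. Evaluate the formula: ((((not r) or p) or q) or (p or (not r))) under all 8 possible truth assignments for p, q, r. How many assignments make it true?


Check all 8 assignments:
p=0, q=0, r=0: 1
p=0, q=0, r=1: 0
p=0, q=1, r=0: 1
p=0, q=1, r=1: 1
p=1, q=0, r=0: 1
p=1, q=0, r=1: 1
p=1, q=1, r=0: 1
p=1, q=1, r=1: 1
Count of True = 7

7


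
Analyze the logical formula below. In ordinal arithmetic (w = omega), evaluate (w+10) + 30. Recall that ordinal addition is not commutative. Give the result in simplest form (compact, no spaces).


Compute (w+10) + 30.
Ordinal + is associative but NOT commutative; for finite n>0, n + w = w but w + n stays w+n.
By associativity: (w+10) + 30 = w + (10+30) = w+40.
Result = w+40

w+40


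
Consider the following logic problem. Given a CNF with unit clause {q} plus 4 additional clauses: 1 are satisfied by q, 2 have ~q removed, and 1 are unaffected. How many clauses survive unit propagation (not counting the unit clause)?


Satisfied (removed): 1
Shortened (remain): 2
Unchanged (remain): 1
Remaining = 2 + 1 = 3

3


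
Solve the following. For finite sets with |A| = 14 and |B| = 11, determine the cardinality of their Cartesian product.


The Cartesian product A x B contains all ordered pairs (a, b).
|A x B| = |A| * |B| = 14 * 11 = 154

154


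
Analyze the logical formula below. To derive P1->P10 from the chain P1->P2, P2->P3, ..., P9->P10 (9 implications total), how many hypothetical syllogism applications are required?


With 9 implications in a chain connecting 10 propositions:
P1->P2, P2->P3, ..., P9->P10
Steps needed = (number of implications) - 1 = 9 - 1 = 8

8


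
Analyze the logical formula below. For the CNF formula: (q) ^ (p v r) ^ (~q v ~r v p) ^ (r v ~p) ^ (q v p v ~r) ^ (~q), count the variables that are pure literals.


Check each variable for pure literal status:
p: mixed (not pure)
q: mixed (not pure)
r: mixed (not pure)
Pure literal count = 0

0


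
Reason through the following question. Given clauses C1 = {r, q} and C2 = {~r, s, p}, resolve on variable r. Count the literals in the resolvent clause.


Remove r from C1 and ~r from C2.
C1 remainder: {q}
C2 remainder: {s, p}
Union (resolvent): {p, q, s}
Resolvent has 3 literal(s).

3


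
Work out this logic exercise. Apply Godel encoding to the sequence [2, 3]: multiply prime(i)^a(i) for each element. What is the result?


Encode each element as an exponent of the corresponding prime:
  2^2 = 4
  3^3 = 27
Product = 4 * 27 = 108

108


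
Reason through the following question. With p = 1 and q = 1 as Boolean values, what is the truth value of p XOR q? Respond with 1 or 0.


p = 1, q = 1
Operation: p XOR q
Evaluate: 1 XOR 1 = 0

0


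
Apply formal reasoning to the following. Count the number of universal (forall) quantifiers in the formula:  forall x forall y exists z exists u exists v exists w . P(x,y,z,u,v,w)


Quantifier prefix: forall x forall y exists z exists u exists v exists w
Mark each quantifier type:
  U U E E E E
Universal count = 2, Existential count = 4
Asked for universal (forall) quantifiers: 2

2


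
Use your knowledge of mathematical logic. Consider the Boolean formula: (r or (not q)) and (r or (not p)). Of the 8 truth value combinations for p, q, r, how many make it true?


Evaluate all 8 assignments for p, q, r:
p=0, q=0, r=0: 1
p=0, q=0, r=1: 1
p=0, q=1, r=0: 0
p=0, q=1, r=1: 1
p=1, q=0, r=0: 0
p=1, q=0, r=1: 1
p=1, q=1, r=0: 0
p=1, q=1, r=1: 1
Satisfying count = 5

5


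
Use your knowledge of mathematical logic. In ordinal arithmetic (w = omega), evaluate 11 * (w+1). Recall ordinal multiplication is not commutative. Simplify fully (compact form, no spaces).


Compute 11 * (w+1).
Ordinal * is associative and left-distributive over +, but NOT commutative; for finite n>1, n*w = w but w*n stays w*n.
By left-distributivity: 11 * (w+1) = 11*w + 11*1 = w + 11 = w+11.
Result = w+11

w+11


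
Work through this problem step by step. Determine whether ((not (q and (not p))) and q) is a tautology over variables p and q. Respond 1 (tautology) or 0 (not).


Check all 4 assignments:
p=0, q=0: 0
p=0, q=1: 0
p=1, q=0: 0
p=1, q=1: 1
Satisfying count = 1/4.
Tautology iff count = 4: no.

0


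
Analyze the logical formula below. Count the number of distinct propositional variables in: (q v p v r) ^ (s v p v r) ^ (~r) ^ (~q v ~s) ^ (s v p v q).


Identify each variable that appears in the formula.
Variables found: p, q, r, s
Count = 4

4


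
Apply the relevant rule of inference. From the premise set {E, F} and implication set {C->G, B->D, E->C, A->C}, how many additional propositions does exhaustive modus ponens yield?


Initial facts: {E, F}
Apply modus ponens to closure:
  E and E->C  =>  C
  C and C->G  =>  G
Final known: {C, E, F, G}
New propositions: {C, G}
Count = 2

2


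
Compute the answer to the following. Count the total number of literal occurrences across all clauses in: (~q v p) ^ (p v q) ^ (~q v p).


Counting literals in each clause:
Clause 1: 2 literal(s)
Clause 2: 2 literal(s)
Clause 3: 2 literal(s)
Total = 6

6


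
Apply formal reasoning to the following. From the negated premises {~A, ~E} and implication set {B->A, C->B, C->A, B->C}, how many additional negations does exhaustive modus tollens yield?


Initial negated facts: {~A, ~E}
Apply modus tollens to closure:
  ~A and B->A  =>  ~B
  ~B and C->B  =>  ~C
Final negated: {~A, ~B, ~C, ~E}
New negations: {~B, ~C}
Count = 2

2


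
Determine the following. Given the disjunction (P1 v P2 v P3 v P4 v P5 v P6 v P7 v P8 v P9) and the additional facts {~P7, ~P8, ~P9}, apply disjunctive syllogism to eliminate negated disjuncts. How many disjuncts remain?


Original disjuncts (9): P1, P2, P3, P4, P5, P6, P7, P8, P9
Negated (eliminate): ~P7, ~P8, ~P9
Remaining disjuncts: P1, P2, P3, P4, P5, P6
Count = 9 - 3 = 6

6


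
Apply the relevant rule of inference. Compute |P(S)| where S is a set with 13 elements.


The power set of a set with n elements has 2^n elements.
|P(S)| = 2^13 = 8192

8192


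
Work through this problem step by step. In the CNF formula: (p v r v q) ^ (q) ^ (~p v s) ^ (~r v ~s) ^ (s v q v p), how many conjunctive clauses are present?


A CNF formula is a conjunction of clauses.
Clauses are separated by ^.
Counting the conjuncts: 5 clauses.

5


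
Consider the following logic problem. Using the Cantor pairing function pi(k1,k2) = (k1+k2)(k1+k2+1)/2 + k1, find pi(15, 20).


k1 + k2 = 35
(k1+k2)(k1+k2+1)/2 = 35 * 36 / 2 = 630
pi = 630 + 15 = 645

645


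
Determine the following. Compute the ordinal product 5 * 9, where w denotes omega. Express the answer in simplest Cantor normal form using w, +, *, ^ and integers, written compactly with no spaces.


Compute 5 * 9.
Ordinal * is associative and left-distributive over +, but NOT commutative; for finite n>1, n*w = w but w*n stays w*n.
Both finite; ordinal * agrees with natural *: 5 * 9 = 45.
Result = 45

45


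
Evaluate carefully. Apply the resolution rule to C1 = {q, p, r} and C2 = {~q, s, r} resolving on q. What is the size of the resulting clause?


Remove q from C1 and ~q from C2.
C1 remainder: {p, r}
C2 remainder: {s, r}
Union (resolvent): {p, r, s}
Resolvent has 3 literal(s).

3


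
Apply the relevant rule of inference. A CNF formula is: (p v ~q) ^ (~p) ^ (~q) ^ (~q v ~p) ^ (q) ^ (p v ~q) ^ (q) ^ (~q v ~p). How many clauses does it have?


A CNF formula is a conjunction of clauses.
Clauses are separated by ^.
Counting the conjuncts: 8 clauses.

8


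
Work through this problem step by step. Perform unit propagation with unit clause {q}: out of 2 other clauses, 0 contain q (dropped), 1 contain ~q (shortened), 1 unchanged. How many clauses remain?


Satisfied (removed): 0
Shortened (remain): 1
Unchanged (remain): 1
Remaining = 1 + 1 = 2

2


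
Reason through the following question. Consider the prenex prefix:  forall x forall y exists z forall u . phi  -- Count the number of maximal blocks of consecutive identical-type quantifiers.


Quantifier-type sequence: A A E A  (A=forall, E=exists)
Group into maximal same-type runs:
  Ax2 | Ex1 | Ax1
Number of blocks = 3

3


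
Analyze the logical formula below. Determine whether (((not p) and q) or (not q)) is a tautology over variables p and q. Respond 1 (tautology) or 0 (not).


Check all 4 assignments:
p=0, q=0: 1
p=0, q=1: 1
p=1, q=0: 1
p=1, q=1: 0
Satisfying count = 3/4.
Tautology iff count = 4: no.

0


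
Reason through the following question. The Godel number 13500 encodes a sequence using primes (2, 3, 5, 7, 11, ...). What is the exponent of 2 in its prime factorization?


Factorize 13500 by dividing by 2 repeatedly.
Division steps: 2 divides 13500 exactly 2 time(s).
Exponent of 2 = 2

2


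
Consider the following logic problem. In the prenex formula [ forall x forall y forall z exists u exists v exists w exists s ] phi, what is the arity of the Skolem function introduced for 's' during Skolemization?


Quantifier prefix: forall x forall y forall z exists u exists v exists w exists s
's' is existentially quantified at position 7.
Universal variables preceding it: x, y, z
Skolem function arity = 3

3


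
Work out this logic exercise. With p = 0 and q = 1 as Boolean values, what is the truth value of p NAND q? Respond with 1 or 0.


p = 0, q = 1
Operation: p NAND q
Evaluate: 0 NAND 1 = 1

1


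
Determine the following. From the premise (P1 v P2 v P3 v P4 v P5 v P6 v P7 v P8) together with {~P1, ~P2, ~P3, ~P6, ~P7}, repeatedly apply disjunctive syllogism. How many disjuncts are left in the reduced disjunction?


Original disjuncts (8): P1, P2, P3, P4, P5, P6, P7, P8
Negated (eliminate): ~P1, ~P2, ~P3, ~P6, ~P7
Remaining disjuncts: P4, P5, P8
Count = 8 - 5 = 3

3


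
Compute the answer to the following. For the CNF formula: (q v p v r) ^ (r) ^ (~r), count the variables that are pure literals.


Check each variable for pure literal status:
p: pure positive
q: pure positive
r: mixed (not pure)
Pure literal count = 2

2


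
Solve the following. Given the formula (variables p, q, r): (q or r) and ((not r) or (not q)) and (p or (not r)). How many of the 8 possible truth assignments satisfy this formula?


Evaluate all 8 assignments for p, q, r:
p=0, q=0, r=0: 0
p=0, q=0, r=1: 0
p=0, q=1, r=0: 1
p=0, q=1, r=1: 0
p=1, q=0, r=0: 0
p=1, q=0, r=1: 1
p=1, q=1, r=0: 1
p=1, q=1, r=1: 0
Satisfying count = 3

3


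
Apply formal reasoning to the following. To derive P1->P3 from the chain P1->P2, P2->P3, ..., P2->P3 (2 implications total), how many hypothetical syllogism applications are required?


With 2 implications in a chain connecting 3 propositions:
P1->P2, P2->P3, ..., P2->P3
Steps needed = (number of implications) - 1 = 2 - 1 = 1

1


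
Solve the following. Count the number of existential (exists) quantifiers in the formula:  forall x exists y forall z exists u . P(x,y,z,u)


Quantifier prefix: forall x exists y forall z exists u
Mark each quantifier type:
  U E U E
Universal count = 2, Existential count = 2
Asked for existential (exists) quantifiers: 2

2


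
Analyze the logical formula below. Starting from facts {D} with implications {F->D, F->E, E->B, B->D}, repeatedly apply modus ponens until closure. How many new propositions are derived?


Initial facts: {D}
Apply modus ponens to closure:
  (no implication fires)
Final known: {D}
New propositions: {(none)}
Count = 0

0


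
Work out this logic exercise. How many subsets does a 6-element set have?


The power set of a set with n elements has 2^n elements.
|P(S)| = 2^6 = 64

64


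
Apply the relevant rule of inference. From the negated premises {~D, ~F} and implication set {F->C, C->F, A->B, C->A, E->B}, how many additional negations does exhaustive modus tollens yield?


Initial negated facts: {~D, ~F}
Apply modus tollens to closure:
  ~F and C->F  =>  ~C
Final negated: {~C, ~D, ~F}
New negations: {~C}
Count = 1

1


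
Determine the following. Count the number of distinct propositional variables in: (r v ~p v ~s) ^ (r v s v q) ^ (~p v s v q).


Identify each variable that appears in the formula.
Variables found: p, q, r, s
Count = 4

4


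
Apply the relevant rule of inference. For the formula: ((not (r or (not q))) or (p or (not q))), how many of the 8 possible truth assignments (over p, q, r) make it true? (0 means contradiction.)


Check all 8 assignments:
p=0, q=0, r=0: 1
p=0, q=0, r=1: 1
p=0, q=1, r=0: 1
p=0, q=1, r=1: 0
p=1, q=0, r=0: 1
p=1, q=0, r=1: 1
p=1, q=1, r=0: 1
p=1, q=1, r=1: 1
Count of True = 7

7


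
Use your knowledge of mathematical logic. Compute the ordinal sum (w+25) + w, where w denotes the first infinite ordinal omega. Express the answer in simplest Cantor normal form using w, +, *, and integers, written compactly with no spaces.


Compute (w+25) + w.
Ordinal + is associative but NOT commutative; for finite n>0, n + w = w but w + n stays w+n.
(w+25) + w = w + (25+w) = w + w = w*2 (the finite tail 25 is absorbed by the right w).
Result = w*2

w*2


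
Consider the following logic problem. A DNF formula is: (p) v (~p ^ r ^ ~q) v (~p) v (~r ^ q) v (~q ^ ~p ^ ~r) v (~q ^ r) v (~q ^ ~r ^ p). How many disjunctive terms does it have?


A DNF formula is a disjunction of terms (conjunctions).
Terms are separated by v.
Counting the disjuncts: 7 terms.

7


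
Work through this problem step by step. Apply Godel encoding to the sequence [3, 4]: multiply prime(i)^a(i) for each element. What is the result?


Encode each element as an exponent of the corresponding prime:
  2^3 = 8
  3^4 = 81
Product = 8 * 81 = 648

648


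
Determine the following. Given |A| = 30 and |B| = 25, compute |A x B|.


The Cartesian product A x B contains all ordered pairs (a, b).
|A x B| = |A| * |B| = 30 * 25 = 750

750


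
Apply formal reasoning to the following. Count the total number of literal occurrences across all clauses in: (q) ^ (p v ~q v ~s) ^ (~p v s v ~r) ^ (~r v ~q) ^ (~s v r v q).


Counting literals in each clause:
Clause 1: 1 literal(s)
Clause 2: 3 literal(s)
Clause 3: 3 literal(s)
Clause 4: 2 literal(s)
Clause 5: 3 literal(s)
Total = 12

12


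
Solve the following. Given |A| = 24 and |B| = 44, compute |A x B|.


The Cartesian product A x B contains all ordered pairs (a, b).
|A x B| = |A| * |B| = 24 * 44 = 1056

1056


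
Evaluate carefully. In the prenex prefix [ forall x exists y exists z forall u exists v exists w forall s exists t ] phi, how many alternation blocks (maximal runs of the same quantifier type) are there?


Quantifier-type sequence: A E E A E E A E  (A=forall, E=exists)
Group into maximal same-type runs:
  Ax1 | Ex2 | Ax1 | Ex2 | Ax1 | Ex1
Number of blocks = 6

6


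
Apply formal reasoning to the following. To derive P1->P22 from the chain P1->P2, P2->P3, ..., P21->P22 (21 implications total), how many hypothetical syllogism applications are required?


With 21 implications in a chain connecting 22 propositions:
P1->P2, P2->P3, ..., P21->P22
Steps needed = (number of implications) - 1 = 21 - 1 = 20

20


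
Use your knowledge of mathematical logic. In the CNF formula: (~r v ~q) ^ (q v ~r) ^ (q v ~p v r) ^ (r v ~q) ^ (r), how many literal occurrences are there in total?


Counting literals in each clause:
Clause 1: 2 literal(s)
Clause 2: 2 literal(s)
Clause 3: 3 literal(s)
Clause 4: 2 literal(s)
Clause 5: 1 literal(s)
Total = 10

10


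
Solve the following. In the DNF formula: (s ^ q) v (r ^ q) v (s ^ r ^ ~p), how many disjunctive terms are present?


A DNF formula is a disjunction of terms (conjunctions).
Terms are separated by v.
Counting the disjuncts: 3 terms.

3


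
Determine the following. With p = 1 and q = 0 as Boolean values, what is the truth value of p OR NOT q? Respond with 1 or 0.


p = 1, q = 0
Operation: p OR NOT q
Evaluate: 1 OR NOT 0 = 1

1


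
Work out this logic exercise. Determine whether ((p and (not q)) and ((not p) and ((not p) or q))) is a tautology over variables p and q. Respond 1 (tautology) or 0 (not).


Check all 4 assignments:
p=0, q=0: 0
p=0, q=1: 0
p=1, q=0: 0
p=1, q=1: 0
Satisfying count = 0/4.
Tautology iff count = 4: no.

0


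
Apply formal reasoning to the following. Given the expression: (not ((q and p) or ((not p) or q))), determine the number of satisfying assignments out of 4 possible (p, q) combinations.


Check all 4 assignments:
p=0, q=0: 0
p=0, q=1: 0
p=1, q=0: 1
p=1, q=1: 0
Count of True = 1

1


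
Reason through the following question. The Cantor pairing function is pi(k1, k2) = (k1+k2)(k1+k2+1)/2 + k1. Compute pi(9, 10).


k1 + k2 = 19
(k1+k2)(k1+k2+1)/2 = 19 * 20 / 2 = 190
pi = 190 + 9 = 199

199


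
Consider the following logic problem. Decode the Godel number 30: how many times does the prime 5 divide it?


Factorize 30 by dividing by 5 repeatedly.
Division steps: 5 divides 30 exactly 1 time(s).
Exponent of 5 = 1

1


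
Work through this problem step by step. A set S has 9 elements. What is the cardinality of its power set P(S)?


The power set of a set with n elements has 2^n elements.
|P(S)| = 2^9 = 512

512


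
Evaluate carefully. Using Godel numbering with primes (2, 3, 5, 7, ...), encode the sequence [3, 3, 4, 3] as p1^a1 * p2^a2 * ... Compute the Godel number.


Encode each element as an exponent of the corresponding prime:
  2^3 = 8
  3^3 = 27
  5^4 = 625
  7^3 = 343
Product = 8 * 27 * 625 * 343 = 46305000

46305000


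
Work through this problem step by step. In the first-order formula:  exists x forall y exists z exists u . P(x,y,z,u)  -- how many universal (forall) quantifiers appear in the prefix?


Quantifier prefix: exists x forall y exists z exists u
Mark each quantifier type:
  E U E E
Universal count = 1, Existential count = 3
Asked for universal (forall) quantifiers: 1

1


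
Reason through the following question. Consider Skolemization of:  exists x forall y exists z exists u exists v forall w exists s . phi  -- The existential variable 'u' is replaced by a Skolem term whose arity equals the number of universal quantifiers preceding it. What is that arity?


Quantifier prefix: exists x forall y exists z exists u exists v forall w exists s
'u' is existentially quantified at position 4.
Universal variables preceding it: y
Skolem function arity = 1

1


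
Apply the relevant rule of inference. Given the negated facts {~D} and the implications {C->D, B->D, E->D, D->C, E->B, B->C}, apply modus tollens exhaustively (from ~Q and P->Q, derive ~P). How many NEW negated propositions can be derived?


Initial negated facts: {~D}
Apply modus tollens to closure:
  ~D and C->D  =>  ~C
  ~D and B->D  =>  ~B
  ~D and E->D  =>  ~E
Final negated: {~B, ~C, ~D, ~E}
New negations: {~B, ~C, ~E}
Count = 3

3


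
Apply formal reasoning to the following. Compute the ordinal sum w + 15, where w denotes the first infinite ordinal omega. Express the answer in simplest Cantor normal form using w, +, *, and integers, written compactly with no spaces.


Compute w + 15.
Ordinal + is associative but NOT commutative; for finite n>0, n + w = w but w + n stays w+n.
w + 15 is already in normal form (a successor ordinal beyond w).
Result = w+15

w+15


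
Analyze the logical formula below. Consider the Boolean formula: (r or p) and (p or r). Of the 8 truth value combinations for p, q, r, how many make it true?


Evaluate all 8 assignments for p, q, r:
p=0, q=0, r=0: 0
p=0, q=0, r=1: 1
p=0, q=1, r=0: 0
p=0, q=1, r=1: 1
p=1, q=0, r=0: 1
p=1, q=0, r=1: 1
p=1, q=1, r=0: 1
p=1, q=1, r=1: 1
Satisfying count = 6

6


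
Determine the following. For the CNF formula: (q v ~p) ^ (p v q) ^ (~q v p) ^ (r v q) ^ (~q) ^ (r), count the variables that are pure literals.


Check each variable for pure literal status:
p: mixed (not pure)
q: mixed (not pure)
r: pure positive
Pure literal count = 1

1


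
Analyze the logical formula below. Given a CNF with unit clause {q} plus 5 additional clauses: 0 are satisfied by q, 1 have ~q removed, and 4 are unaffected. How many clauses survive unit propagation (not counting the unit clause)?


Satisfied (removed): 0
Shortened (remain): 1
Unchanged (remain): 4
Remaining = 1 + 4 = 5

5


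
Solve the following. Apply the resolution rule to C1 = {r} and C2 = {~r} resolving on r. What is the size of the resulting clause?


Remove r from C1 and ~r from C2.
C1 remainder: {}
C2 remainder: {}
Union (resolvent): {} (empty clause)
Resolvent has 0 literal(s).

0


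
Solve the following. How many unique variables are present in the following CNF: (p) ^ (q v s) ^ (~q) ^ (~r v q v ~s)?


Identify each variable that appears in the formula.
Variables found: p, q, r, s
Count = 4

4


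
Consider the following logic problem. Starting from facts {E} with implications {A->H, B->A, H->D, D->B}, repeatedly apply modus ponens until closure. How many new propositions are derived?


Initial facts: {E}
Apply modus ponens to closure:
  (no implication fires)
Final known: {E}
New propositions: {(none)}
Count = 0

0


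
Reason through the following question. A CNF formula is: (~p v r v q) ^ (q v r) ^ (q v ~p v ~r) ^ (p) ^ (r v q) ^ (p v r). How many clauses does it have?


A CNF formula is a conjunction of clauses.
Clauses are separated by ^.
Counting the conjuncts: 6 clauses.

6


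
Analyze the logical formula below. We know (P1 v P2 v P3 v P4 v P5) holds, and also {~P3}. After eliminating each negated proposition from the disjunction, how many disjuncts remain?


Original disjuncts (5): P1, P2, P3, P4, P5
Negated (eliminate): ~P3
Remaining disjuncts: P1, P2, P4, P5
Count = 5 - 1 = 4

4


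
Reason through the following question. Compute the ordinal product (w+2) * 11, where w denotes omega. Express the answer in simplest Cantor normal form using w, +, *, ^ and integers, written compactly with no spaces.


Compute (w+2) * 11.
Ordinal * is associative and left-distributive over +, but NOT commutative; for finite n>1, n*w = w but w*n stays w*n.
(w+2) * 11 = (w+2) repeated 11 times. Each intermediate +2 is absorbed by the following w; only the last survives: w*11+2.
Result = w*11+2

w*11+2


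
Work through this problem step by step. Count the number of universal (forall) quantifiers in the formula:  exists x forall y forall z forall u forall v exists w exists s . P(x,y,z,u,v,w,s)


Quantifier prefix: exists x forall y forall z forall u forall v exists w exists s
Mark each quantifier type:
  E U U U U E E
Universal count = 4, Existential count = 3
Asked for universal (forall) quantifiers: 4

4


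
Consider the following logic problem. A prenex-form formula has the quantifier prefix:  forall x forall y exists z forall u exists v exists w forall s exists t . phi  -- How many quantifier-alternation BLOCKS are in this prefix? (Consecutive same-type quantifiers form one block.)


Quantifier-type sequence: A A E A E E A E  (A=forall, E=exists)
Group into maximal same-type runs:
  Ax2 | Ex1 | Ax1 | Ex2 | Ax1 | Ex1
Number of blocks = 6

6


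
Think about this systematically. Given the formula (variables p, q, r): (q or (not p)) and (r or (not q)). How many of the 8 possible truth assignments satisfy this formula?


Evaluate all 8 assignments for p, q, r:
p=0, q=0, r=0: 1
p=0, q=0, r=1: 1
p=0, q=1, r=0: 0
p=0, q=1, r=1: 1
p=1, q=0, r=0: 0
p=1, q=0, r=1: 0
p=1, q=1, r=0: 0
p=1, q=1, r=1: 1
Satisfying count = 4

4


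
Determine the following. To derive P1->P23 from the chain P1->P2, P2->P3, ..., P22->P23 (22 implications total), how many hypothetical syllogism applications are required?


With 22 implications in a chain connecting 23 propositions:
P1->P2, P2->P3, ..., P22->P23
Steps needed = (number of implications) - 1 = 22 - 1 = 21

21


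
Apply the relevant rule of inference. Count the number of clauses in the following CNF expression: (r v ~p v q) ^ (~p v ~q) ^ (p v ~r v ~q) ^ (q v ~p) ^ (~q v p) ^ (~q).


A CNF formula is a conjunction of clauses.
Clauses are separated by ^.
Counting the conjuncts: 6 clauses.

6


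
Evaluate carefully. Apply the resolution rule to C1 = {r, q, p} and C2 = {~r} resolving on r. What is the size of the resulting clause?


Remove r from C1 and ~r from C2.
C1 remainder: {q, p}
C2 remainder: {}
Union (resolvent): {p, q}
Resolvent has 2 literal(s).

2


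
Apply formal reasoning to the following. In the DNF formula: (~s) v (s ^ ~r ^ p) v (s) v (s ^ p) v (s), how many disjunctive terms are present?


A DNF formula is a disjunction of terms (conjunctions).
Terms are separated by v.
Counting the disjuncts: 5 terms.

5


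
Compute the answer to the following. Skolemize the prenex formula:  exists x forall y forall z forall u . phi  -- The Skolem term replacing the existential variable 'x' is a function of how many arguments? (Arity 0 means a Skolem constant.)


Quantifier prefix: exists x forall y forall z forall u
'x' is existentially quantified at position 1.
No universal quantifiers precede it.
Skolem function arity = 0 (a Skolem constant)

0


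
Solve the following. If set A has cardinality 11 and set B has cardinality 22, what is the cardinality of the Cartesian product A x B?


The Cartesian product A x B contains all ordered pairs (a, b).
|A x B| = |A| * |B| = 11 * 22 = 242

242


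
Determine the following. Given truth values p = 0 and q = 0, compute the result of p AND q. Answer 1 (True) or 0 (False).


p = 0, q = 0
Operation: p AND q
Evaluate: 0 AND 0 = 0

0


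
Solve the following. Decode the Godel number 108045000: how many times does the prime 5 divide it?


Factorize 108045000 by dividing by 5 repeatedly.
Division steps: 5 divides 108045000 exactly 4 time(s).
Exponent of 5 = 4

4


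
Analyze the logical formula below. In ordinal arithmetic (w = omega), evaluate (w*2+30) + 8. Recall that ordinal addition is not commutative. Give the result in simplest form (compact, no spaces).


Compute (w*2+30) + 8.
Ordinal + is associative but NOT commutative; for finite n>0, n + w = w but w + n stays w+n.
By associativity: (w*2+30) + 8 = w*2 + (30+8) = w*2+38.
Result = w*2+38

w*2+38


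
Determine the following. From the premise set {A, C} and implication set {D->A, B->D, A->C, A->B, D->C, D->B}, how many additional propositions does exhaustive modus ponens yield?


Initial facts: {A, C}
Apply modus ponens to closure:
  A and A->B  =>  B
  B and B->D  =>  D
Final known: {A, B, C, D}
New propositions: {B, D}
Count = 2

2


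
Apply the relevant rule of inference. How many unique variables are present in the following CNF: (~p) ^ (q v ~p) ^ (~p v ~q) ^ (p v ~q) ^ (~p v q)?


Identify each variable that appears in the formula.
Variables found: p, q
Count = 2

2


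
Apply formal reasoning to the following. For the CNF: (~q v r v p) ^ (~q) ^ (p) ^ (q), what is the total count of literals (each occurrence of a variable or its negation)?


Counting literals in each clause:
Clause 1: 3 literal(s)
Clause 2: 1 literal(s)
Clause 3: 1 literal(s)
Clause 4: 1 literal(s)
Total = 6

6


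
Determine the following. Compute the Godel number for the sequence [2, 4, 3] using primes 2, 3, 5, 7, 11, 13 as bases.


Encode each element as an exponent of the corresponding prime:
  2^2 = 4
  3^4 = 81
  5^3 = 125
Product = 4 * 81 * 125 = 40500

40500


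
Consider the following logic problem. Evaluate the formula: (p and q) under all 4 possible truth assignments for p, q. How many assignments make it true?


Check all 4 assignments:
p=0, q=0: 0
p=0, q=1: 0
p=1, q=0: 0
p=1, q=1: 1
Count of True = 1

1


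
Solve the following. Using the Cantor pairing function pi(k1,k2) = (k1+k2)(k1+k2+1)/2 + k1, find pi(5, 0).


k1 + k2 = 5
(k1+k2)(k1+k2+1)/2 = 5 * 6 / 2 = 15
pi = 15 + 5 = 20

20


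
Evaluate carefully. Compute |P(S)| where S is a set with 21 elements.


The power set of a set with n elements has 2^n elements.
|P(S)| = 2^21 = 2097152

2097152


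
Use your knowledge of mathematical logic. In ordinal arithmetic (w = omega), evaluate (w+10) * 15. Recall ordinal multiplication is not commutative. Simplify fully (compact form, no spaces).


Compute (w+10) * 15.
Ordinal * is associative and left-distributive over +, but NOT commutative; for finite n>1, n*w = w but w*n stays w*n.
(w+10) * 15 = (w+10) repeated 15 times. Each intermediate +10 is absorbed by the following w; only the last survives: w*15+10.
Result = w*15+10

w*15+10
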